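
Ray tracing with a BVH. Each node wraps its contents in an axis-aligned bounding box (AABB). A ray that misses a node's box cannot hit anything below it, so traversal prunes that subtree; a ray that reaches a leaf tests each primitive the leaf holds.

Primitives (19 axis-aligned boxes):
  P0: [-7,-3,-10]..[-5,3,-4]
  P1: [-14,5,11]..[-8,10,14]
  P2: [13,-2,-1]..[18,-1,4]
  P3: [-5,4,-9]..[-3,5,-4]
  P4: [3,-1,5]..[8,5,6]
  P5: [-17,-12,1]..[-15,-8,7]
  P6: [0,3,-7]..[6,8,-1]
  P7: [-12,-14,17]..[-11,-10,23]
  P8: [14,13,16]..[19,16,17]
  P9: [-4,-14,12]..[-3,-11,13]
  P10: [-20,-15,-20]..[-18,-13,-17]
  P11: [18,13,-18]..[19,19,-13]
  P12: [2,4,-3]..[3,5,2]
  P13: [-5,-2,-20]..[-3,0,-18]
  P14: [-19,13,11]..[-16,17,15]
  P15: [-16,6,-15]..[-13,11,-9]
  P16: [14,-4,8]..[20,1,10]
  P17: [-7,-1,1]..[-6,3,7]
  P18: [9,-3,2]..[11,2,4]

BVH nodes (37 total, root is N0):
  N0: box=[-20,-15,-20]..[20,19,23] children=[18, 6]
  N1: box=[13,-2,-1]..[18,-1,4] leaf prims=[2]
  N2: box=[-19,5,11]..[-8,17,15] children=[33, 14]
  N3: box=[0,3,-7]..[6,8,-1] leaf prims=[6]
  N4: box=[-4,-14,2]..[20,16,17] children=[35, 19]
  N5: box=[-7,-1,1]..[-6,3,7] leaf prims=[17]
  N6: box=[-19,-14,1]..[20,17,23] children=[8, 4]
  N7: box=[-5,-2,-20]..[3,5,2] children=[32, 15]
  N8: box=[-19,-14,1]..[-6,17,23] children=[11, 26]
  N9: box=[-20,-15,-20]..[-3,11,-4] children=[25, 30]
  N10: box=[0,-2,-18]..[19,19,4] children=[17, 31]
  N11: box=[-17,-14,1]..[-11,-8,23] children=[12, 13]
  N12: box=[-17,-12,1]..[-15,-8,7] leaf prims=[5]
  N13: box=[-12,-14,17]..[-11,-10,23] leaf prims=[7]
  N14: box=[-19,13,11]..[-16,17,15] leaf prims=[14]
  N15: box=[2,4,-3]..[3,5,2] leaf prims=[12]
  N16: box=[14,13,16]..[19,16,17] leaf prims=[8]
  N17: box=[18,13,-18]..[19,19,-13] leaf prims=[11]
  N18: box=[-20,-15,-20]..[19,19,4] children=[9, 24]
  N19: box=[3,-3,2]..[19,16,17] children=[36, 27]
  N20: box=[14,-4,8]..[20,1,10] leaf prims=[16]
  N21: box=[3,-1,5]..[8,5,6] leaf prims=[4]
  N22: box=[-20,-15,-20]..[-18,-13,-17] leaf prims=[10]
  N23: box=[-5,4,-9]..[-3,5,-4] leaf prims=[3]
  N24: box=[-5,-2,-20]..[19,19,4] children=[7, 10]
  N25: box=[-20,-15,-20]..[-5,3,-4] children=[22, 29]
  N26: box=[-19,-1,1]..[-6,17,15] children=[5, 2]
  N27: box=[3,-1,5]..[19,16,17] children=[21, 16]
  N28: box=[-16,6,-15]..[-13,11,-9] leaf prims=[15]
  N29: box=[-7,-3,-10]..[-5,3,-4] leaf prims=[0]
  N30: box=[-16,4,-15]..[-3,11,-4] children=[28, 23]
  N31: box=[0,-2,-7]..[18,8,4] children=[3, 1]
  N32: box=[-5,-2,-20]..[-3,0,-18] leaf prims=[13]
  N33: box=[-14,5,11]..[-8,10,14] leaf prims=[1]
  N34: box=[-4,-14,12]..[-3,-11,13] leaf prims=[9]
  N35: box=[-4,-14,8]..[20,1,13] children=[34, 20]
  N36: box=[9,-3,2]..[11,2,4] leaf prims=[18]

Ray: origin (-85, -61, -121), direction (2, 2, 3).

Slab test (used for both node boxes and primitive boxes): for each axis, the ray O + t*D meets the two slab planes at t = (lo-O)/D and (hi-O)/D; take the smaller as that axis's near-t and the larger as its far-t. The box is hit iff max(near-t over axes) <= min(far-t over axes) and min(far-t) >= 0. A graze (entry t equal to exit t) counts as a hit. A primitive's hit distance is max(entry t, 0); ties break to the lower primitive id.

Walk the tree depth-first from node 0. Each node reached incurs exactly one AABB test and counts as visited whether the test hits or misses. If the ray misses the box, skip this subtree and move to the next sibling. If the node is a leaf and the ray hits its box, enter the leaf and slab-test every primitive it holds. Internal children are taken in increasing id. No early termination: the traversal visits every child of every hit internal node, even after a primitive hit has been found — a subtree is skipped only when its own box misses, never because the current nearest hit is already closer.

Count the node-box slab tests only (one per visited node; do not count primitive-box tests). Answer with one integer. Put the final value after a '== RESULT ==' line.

Walk:
N0 x:[65/2,105/2] y:[23,40] z:[101/3,48] -> hit [101/3,40], descend [6, 18]
  N6 x:[33,105/2] y:[47/2,39] z:[122/3,48] -> miss, prune
  N18 x:[65/2,52] y:[23,40] z:[101/3,125/3] -> hit [101/3,40], descend [9, 24]
    N9 x:[65/2,41] y:[23,36] z:[101/3,39] -> hit [101/3,36], descend [25, 30]
      N25 x:[65/2,40] y:[23,32] z:[101/3,39] -> miss, prune
      N30 x:[69/2,41] y:[65/2,36] z:[106/3,39] -> hit [106/3,36], descend [23, 28]
        N23 x:[40,41] y:[65/2,33] z:[112/3,39] -> miss, prune
        N28 x:[69/2,36] y:[67/2,36] z:[106/3,112/3] -> hit [106/3,36] leaf, test {P15@t=106/3}
    N24 x:[40,52] y:[59/2,40] z:[101/3,125/3] -> hit [40,40], descend [7, 10]
      N7 x:[40,44] y:[59/2,33] z:[101/3,41] -> miss, prune
      N10 x:[85/2,52] y:[59/2,40] z:[103/3,125/3] -> miss, prune

Visited [0, 6, 18, 9, 25, 30, 23, 28, 24, 7, 10]. Tests: 11 box, 1 leaf. Nearest: P15.

== RESULT ==
11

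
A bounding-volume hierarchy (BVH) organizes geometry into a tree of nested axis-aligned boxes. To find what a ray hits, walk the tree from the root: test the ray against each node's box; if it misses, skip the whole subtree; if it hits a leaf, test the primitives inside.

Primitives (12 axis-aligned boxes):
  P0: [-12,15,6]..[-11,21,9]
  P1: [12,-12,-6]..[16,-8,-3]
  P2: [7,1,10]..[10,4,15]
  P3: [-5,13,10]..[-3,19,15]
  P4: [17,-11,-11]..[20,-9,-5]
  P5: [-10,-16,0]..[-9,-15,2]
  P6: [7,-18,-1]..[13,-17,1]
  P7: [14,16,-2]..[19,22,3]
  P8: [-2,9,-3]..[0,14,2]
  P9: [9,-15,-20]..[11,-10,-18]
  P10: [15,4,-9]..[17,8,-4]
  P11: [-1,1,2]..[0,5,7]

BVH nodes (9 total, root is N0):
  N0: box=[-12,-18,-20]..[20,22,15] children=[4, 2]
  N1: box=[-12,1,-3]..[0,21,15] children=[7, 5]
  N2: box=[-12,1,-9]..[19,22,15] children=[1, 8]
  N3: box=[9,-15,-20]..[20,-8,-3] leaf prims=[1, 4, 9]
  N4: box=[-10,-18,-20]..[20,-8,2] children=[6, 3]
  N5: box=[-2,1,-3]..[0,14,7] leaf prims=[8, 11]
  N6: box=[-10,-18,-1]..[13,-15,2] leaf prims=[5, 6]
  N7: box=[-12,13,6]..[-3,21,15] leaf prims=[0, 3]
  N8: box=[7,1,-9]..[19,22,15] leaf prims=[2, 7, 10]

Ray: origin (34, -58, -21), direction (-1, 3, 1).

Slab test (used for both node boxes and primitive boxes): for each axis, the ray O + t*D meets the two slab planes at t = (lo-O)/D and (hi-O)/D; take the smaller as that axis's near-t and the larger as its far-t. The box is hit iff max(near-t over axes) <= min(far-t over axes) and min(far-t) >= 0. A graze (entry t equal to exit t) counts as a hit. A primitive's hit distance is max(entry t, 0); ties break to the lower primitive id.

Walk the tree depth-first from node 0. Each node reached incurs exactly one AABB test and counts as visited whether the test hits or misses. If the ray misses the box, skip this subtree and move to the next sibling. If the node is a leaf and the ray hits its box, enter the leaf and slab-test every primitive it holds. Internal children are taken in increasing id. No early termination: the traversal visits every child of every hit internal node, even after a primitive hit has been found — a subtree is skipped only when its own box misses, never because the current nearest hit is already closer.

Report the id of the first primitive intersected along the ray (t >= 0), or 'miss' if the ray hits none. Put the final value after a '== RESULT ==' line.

Walk:
N0 x:[14,46] y:[40/3,80/3] z:[1,36] -> hit [14,80/3], descend [2, 4]
  N2 x:[15,46] y:[59/3,80/3] z:[12,36] -> hit [59/3,80/3], descend [1, 8]
    N1 x:[34,46] y:[59/3,79/3] z:[18,36] -> miss, prune
    N8 x:[15,27] y:[59/3,80/3] z:[12,36] -> hit [59/3,80/3] leaf, test {P2(miss), P7(miss), P10(miss)}
  N4 x:[14,44] y:[40/3,50/3] z:[1,23] -> hit [14,50/3], descend [3, 6]
    N3 x:[14,25] y:[43/3,50/3] z:[1,18] -> hit [43/3,50/3] leaf, test {P1(miss), P4@t=47/3, P9(miss)}
    N6 x:[21,44] y:[40/3,43/3] z:[20,23] -> miss, prune

order=[0, 2, 1, 8, 4, 3, 6]  |boxes|=7  |leaves|=2  hit=P4

== RESULT ==
4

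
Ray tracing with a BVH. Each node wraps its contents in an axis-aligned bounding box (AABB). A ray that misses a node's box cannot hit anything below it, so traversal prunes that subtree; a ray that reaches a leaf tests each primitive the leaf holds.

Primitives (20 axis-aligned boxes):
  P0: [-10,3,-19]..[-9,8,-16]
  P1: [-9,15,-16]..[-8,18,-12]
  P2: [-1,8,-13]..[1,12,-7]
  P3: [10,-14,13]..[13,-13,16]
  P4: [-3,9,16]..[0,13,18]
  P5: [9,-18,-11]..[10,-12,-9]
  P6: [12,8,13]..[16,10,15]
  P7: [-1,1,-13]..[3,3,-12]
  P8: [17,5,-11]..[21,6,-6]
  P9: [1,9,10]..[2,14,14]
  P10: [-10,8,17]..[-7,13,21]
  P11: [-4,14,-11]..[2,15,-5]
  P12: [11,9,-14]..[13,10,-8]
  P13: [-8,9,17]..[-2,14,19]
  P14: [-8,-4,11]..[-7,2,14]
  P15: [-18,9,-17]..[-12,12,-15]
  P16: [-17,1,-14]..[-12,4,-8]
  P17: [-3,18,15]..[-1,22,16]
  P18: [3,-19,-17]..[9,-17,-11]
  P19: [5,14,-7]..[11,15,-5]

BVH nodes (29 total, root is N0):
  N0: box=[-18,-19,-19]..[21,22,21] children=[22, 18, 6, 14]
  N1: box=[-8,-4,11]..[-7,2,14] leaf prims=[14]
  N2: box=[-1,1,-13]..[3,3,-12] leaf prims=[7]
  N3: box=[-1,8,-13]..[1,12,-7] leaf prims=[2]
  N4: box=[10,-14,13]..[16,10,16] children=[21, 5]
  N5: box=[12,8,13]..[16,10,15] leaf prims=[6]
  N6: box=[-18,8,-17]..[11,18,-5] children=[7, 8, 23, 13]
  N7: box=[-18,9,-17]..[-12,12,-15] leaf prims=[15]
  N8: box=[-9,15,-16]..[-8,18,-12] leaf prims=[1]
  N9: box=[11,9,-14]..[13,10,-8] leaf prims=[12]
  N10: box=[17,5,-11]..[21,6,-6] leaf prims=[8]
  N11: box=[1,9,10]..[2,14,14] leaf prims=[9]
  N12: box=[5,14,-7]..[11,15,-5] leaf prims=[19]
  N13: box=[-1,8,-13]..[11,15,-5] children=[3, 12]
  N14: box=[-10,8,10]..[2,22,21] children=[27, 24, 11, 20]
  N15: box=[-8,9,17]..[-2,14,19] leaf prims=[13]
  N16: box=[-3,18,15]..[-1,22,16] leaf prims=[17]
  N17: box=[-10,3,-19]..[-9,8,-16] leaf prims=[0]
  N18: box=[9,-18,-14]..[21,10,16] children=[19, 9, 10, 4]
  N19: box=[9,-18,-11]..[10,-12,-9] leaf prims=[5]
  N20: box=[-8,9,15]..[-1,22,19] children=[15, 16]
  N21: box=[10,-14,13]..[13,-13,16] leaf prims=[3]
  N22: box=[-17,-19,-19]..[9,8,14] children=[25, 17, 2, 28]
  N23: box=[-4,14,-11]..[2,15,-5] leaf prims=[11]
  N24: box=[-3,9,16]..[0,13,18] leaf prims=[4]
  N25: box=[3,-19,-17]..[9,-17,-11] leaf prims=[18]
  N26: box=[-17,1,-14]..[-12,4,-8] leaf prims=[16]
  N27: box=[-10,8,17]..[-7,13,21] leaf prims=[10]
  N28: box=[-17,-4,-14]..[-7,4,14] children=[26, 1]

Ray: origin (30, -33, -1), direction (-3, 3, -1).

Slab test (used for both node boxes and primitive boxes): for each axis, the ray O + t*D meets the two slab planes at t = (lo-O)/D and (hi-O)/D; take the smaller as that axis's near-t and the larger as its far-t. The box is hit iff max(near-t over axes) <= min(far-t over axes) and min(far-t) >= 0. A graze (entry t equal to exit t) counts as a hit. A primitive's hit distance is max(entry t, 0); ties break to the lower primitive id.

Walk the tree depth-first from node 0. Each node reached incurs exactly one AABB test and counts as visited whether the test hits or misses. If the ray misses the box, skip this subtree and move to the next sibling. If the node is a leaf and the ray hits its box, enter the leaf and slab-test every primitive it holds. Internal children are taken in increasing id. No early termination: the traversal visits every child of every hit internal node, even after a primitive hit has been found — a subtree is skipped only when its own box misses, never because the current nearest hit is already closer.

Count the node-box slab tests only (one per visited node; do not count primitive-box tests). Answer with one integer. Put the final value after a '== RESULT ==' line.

Trace the traversal:
N0 x:[3,16] y:[14/3,55/3] z:[-22,18] -> hit [14/3,16], descend [6, 14, 18, 22]
  N6 x:[19/3,16] y:[41/3,17] z:[4,16] -> hit [41/3,16], descend [7, 8, 13, 23]
    N7 x:[14,16] y:[14,15] z:[14,16] -> hit [14,15] leaf, test {P15@t=14}
    N8 x:[38/3,13] y:[16,17] z:[11,15] -> miss, prune
    N13 x:[19/3,31/3] y:[41/3,16] z:[4,12] -> miss, prune
    N23 x:[28/3,34/3] y:[47/3,16] z:[4,10] -> miss, prune
  N14 x:[28/3,40/3] y:[41/3,55/3] z:[-22,-11] -> miss, prune
  N18 x:[3,7] y:[5,43/3] z:[-17,13] -> hit [5,7], descend [4, 9, 10, 19]
    N4 x:[14/3,20/3] y:[19/3,43/3] z:[-17,-14] -> miss, prune
    N9 x:[17/3,19/3] y:[14,43/3] z:[7,13] -> miss, prune
    N10 x:[3,13/3] y:[38/3,13] z:[5,10] -> miss, prune
    N19 x:[20/3,7] y:[5,7] z:[8,10] -> miss, prune
  N22 x:[7,47/3] y:[14/3,41/3] z:[-15,18] -> hit [7,41/3], descend [2, 17, 25, 28]
    N2 x:[9,31/3] y:[34/3,12] z:[11,12] -> miss, prune
    N17 x:[13,40/3] y:[12,41/3] z:[15,18] -> miss, prune
    N25 x:[7,9] y:[14/3,16/3] z:[10,16] -> miss, prune
    N28 x:[37/3,47/3] y:[29/3,37/3] z:[-15,13] -> hit [37/3,37/3], descend [1, 26]
      N1 x:[37/3,38/3] y:[29/3,35/3] z:[-15,-12] -> miss, prune
      N26 x:[14,47/3] y:[34/3,37/3] z:[7,13] -> miss, prune

order=[0, 6, 7, 8, 13, 23, 14, 18, 4, 9, 10, 19, 22, 2, 17, 25, 28, 1, 26]  |boxes|=19  |leaves|=1  hit=P15

== RESULT ==
19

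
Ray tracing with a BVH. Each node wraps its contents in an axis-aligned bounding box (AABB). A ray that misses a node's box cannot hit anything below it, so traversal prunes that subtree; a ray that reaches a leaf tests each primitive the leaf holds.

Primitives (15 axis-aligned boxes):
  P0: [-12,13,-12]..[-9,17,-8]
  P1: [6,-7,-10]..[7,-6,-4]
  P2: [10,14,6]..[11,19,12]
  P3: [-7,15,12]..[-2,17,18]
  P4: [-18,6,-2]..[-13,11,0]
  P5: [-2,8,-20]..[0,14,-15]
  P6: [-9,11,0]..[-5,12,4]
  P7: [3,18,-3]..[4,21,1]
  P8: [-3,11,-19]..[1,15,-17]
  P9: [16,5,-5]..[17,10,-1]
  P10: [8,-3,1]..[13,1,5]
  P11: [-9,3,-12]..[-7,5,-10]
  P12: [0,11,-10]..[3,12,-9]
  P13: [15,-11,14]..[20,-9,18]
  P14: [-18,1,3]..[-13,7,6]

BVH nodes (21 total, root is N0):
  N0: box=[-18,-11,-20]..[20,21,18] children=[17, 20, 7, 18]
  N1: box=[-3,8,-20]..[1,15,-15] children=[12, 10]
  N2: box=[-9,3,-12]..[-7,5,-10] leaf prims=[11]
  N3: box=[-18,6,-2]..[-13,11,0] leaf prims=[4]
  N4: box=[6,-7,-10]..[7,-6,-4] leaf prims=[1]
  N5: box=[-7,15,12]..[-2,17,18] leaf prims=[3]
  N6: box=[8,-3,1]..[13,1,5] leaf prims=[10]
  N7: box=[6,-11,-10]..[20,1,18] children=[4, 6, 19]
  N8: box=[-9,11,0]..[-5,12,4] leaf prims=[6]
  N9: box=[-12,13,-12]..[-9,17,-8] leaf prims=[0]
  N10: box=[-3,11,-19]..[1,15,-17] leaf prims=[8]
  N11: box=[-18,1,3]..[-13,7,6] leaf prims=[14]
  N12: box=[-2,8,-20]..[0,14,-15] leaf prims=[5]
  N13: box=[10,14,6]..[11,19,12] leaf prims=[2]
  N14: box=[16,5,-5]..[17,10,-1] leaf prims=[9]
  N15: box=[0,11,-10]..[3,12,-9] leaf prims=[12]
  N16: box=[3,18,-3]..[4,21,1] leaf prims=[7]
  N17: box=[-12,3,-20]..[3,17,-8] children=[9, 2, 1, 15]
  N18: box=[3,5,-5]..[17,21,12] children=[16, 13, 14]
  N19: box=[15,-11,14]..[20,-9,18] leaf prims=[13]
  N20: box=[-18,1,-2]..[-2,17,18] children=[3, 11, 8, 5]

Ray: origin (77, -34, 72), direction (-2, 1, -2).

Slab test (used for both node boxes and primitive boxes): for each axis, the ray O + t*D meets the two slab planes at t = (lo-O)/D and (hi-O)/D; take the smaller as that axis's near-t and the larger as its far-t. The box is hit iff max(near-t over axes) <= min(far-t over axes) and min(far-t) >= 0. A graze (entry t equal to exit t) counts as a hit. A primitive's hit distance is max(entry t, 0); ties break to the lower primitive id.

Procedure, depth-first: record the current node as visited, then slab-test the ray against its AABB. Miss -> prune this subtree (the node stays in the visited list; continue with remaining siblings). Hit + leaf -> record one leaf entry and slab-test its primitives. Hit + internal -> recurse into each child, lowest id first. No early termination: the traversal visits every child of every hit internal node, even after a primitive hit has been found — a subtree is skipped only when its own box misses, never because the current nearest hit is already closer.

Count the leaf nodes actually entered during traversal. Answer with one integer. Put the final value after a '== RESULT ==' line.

Traverse from the root:
N0 x:[57/2,95/2] y:[23,55] z:[27,46] -> hit [57/2,46], descend [7, 17, 18, 20]
  N7 x:[57/2,71/2] y:[23,35] z:[27,41] -> hit [57/2,35], descend [4, 6, 19]
    N4 x:[35,71/2] y:[27,28] z:[38,41] -> miss, prune
    N6 x:[32,69/2] y:[31,35] z:[67/2,71/2] -> hit [67/2,69/2] leaf, test {P10@t=67/2}
    N19 x:[57/2,31] y:[23,25] z:[27,29] -> miss, prune
  N17 x:[37,89/2] y:[37,51] z:[40,46] -> hit [40,89/2], descend [1, 2, 9, 15]
    N1 x:[38,40] y:[42,49] z:[87/2,46] -> miss, prune
    N2 x:[42,43] y:[37,39] z:[41,42] -> miss, prune
    N9 x:[43,89/2] y:[47,51] z:[40,42] -> miss, prune
    N15 x:[37,77/2] y:[45,46] z:[81/2,41] -> miss, prune
  N18 x:[30,37] y:[39,55] z:[30,77/2] -> miss, prune
  N20 x:[79/2,95/2] y:[35,51] z:[27,37] -> miss, prune

order=[0, 7, 4, 6, 19, 17, 1, 2, 9, 15, 18, 20]  |boxes|=12  |leaves|=1  hit=P10

== RESULT ==
1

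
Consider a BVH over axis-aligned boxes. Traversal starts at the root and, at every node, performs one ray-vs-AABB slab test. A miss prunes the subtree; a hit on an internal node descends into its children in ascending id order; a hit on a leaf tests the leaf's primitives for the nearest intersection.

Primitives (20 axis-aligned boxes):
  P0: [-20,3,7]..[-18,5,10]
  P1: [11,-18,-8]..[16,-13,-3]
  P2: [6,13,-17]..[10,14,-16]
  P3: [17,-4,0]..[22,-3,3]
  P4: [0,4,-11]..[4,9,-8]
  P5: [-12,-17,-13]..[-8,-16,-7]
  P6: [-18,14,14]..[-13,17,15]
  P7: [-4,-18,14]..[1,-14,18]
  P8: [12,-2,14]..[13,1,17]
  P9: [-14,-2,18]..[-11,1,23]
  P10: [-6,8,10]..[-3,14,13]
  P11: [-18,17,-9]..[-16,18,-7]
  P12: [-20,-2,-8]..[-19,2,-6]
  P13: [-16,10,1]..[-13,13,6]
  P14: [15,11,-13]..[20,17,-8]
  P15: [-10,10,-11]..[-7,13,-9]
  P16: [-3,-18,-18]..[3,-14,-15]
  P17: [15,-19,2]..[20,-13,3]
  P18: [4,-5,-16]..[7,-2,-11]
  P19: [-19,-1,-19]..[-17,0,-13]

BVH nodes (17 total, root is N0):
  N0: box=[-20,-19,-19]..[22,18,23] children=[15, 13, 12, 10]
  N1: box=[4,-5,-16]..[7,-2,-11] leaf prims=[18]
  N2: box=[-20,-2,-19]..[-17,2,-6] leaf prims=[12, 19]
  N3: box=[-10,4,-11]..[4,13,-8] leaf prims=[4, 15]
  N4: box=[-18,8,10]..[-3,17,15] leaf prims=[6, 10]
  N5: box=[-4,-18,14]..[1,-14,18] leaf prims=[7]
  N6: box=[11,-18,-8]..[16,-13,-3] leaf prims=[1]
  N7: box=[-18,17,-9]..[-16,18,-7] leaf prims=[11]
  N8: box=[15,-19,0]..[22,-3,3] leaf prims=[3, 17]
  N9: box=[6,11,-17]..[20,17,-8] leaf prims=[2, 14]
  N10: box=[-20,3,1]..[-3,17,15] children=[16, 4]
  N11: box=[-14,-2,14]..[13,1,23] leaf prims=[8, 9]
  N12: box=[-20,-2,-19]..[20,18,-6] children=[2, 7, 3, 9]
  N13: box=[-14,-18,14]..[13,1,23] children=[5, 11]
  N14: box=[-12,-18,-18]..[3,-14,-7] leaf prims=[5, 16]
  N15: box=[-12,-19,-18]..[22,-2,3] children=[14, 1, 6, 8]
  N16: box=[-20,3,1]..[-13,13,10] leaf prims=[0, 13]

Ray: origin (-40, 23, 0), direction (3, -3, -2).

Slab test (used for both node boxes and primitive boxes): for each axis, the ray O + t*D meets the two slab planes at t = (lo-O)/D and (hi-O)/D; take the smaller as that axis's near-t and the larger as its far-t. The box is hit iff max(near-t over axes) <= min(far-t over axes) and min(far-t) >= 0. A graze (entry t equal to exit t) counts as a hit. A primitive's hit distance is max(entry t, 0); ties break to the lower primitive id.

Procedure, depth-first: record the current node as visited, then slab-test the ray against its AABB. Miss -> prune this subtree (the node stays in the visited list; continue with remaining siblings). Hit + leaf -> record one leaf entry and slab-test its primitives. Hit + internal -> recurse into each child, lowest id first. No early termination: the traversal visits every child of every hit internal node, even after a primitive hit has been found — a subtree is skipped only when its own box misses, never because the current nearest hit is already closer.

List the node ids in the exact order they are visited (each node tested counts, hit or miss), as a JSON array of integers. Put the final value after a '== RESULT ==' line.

Walk:
N0 x:[20/3,62/3] y:[5/3,14] z:[-23/2,19/2] -> hit [20/3,19/2], descend [10, 12, 13, 15]
  N10 x:[20/3,37/3] y:[2,20/3] z:[-15/2,-1/2] -> miss, prune
  N12 x:[20/3,20] y:[5/3,25/3] z:[3,19/2] -> hit [20/3,25/3], descend [2, 3, 7, 9]
    N2 x:[20/3,23/3] y:[7,25/3] z:[3,19/2] -> hit [7,23/3] leaf, test {P12(miss), P19@t=23/3}
    N3 x:[10,44/3] y:[10/3,19/3] z:[4,11/2] -> miss, prune
    N7 x:[22/3,8] y:[5/3,2] z:[7/2,9/2] -> miss, prune
    N9 x:[46/3,20] y:[2,4] z:[4,17/2] -> miss, prune
  N13 x:[26/3,53/3] y:[22/3,41/3] z:[-23/2,-7] -> miss, prune
  N15 x:[28/3,62/3] y:[25/3,14] z:[-3/2,9] -> miss, prune

order=[0, 10, 12, 2, 3, 7, 9, 13, 15]  |boxes|=9  |leaves|=1  hit=P19

== RESULT ==
[0, 10, 12, 2, 3, 7, 9, 13, 15]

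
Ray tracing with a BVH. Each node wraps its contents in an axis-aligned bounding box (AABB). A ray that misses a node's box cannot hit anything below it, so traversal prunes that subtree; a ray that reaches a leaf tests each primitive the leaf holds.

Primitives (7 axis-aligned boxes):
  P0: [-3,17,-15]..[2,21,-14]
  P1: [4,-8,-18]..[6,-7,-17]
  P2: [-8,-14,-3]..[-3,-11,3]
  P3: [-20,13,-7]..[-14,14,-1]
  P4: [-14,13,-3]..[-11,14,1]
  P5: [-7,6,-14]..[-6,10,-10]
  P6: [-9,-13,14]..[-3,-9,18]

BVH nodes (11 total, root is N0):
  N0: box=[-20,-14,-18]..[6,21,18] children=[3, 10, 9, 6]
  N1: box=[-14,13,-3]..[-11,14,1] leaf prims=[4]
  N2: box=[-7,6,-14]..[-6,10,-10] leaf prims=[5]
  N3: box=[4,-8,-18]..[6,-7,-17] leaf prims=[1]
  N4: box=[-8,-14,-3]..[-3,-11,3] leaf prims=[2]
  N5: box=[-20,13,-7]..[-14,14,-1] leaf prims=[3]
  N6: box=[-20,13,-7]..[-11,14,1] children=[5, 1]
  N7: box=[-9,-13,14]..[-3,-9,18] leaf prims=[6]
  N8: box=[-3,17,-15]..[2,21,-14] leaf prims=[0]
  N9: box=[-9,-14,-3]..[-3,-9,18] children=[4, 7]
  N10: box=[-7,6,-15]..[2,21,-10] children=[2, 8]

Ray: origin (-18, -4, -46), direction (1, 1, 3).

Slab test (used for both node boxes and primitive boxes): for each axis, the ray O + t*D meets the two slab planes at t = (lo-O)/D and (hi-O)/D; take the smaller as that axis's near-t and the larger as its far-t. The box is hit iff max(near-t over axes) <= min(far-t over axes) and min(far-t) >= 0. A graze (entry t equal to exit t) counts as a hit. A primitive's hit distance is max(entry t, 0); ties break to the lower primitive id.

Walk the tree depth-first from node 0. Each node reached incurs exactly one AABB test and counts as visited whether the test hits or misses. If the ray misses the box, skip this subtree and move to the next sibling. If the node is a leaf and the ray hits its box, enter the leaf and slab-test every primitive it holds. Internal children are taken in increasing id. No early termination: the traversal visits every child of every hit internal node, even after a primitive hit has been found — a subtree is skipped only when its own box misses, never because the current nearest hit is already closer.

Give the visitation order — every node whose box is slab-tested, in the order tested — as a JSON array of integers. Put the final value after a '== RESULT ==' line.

Trace the traversal:
N0 x:[-2,24] y:[-10,25] z:[28/3,64/3] -> hit [28/3,64/3], descend [3, 6, 9, 10]
  N3 x:[22,24] y:[-4,-3] z:[28/3,29/3] -> miss, prune
  N6 x:[-2,7] y:[17,18] z:[13,47/3] -> miss, prune
  N9 x:[9,15] y:[-10,-5] z:[43/3,64/3] -> miss, prune
  N10 x:[11,20] y:[10,25] z:[31/3,12] -> hit [11,12], descend [2, 8]
    N2 x:[11,12] y:[10,14] z:[32/3,12] -> hit [11,12] leaf, test {P5@t=11}
    N8 x:[15,20] y:[21,25] z:[31/3,32/3] -> miss, prune

order=[0, 3, 6, 9, 10, 2, 8]  |boxes|=7  |leaves|=1  hit=P5

== RESULT ==
[0, 3, 6, 9, 10, 2, 8]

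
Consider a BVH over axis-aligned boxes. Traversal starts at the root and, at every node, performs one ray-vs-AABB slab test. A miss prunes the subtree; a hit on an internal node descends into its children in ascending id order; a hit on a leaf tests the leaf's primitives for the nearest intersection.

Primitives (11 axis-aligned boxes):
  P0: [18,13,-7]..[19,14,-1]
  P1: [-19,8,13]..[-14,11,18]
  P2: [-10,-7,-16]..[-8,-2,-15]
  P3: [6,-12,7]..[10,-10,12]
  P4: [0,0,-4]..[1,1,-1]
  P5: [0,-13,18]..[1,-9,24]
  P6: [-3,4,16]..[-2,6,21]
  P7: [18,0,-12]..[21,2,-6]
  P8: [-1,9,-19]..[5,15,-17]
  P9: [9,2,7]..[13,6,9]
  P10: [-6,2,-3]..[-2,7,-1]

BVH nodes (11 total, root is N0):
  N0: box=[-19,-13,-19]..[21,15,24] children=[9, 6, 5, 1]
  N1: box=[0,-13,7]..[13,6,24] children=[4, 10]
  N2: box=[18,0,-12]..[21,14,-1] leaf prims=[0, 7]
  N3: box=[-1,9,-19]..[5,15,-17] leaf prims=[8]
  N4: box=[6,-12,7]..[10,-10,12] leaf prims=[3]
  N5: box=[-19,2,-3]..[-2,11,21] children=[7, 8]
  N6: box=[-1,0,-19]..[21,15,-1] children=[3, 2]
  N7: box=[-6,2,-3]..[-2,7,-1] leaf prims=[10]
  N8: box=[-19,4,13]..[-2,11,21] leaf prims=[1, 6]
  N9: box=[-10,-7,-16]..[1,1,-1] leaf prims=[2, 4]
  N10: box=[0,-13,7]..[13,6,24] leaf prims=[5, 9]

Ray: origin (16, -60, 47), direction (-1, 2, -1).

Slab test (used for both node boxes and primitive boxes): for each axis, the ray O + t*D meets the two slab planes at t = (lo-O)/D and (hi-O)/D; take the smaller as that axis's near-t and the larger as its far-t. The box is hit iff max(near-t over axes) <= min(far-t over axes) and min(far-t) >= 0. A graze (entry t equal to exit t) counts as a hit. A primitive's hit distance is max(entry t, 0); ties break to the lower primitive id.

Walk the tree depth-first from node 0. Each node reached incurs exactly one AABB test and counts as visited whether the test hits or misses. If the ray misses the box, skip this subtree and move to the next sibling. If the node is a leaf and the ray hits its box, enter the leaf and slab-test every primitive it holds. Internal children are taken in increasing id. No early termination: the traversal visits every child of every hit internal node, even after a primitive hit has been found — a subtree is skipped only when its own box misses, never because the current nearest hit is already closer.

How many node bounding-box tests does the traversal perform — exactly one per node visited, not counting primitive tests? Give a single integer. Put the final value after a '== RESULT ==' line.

Walk:
N0 x:[-5,35] y:[47/2,75/2] z:[23,66] -> hit [47/2,35], descend [1, 5, 6, 9]
  N1 x:[3,16] y:[47/2,33] z:[23,40] -> miss, prune
  N5 x:[18,35] y:[31,71/2] z:[26,50] -> hit [31,35], descend [7, 8]
    N7 x:[18,22] y:[31,67/2] z:[48,50] -> miss, prune
    N8 x:[18,35] y:[32,71/2] z:[26,34] -> hit [32,34] leaf, test {P1@t=34, P6(miss)}
  N6 x:[-5,17] y:[30,75/2] z:[48,66] -> miss, prune
  N9 x:[15,26] y:[53/2,61/2] z:[48,63] -> miss, prune

Summary -> nodes [0, 1, 5, 7, 8, 6, 9]; box-tests=7; leaf-entries=1; first=P1

== RESULT ==
7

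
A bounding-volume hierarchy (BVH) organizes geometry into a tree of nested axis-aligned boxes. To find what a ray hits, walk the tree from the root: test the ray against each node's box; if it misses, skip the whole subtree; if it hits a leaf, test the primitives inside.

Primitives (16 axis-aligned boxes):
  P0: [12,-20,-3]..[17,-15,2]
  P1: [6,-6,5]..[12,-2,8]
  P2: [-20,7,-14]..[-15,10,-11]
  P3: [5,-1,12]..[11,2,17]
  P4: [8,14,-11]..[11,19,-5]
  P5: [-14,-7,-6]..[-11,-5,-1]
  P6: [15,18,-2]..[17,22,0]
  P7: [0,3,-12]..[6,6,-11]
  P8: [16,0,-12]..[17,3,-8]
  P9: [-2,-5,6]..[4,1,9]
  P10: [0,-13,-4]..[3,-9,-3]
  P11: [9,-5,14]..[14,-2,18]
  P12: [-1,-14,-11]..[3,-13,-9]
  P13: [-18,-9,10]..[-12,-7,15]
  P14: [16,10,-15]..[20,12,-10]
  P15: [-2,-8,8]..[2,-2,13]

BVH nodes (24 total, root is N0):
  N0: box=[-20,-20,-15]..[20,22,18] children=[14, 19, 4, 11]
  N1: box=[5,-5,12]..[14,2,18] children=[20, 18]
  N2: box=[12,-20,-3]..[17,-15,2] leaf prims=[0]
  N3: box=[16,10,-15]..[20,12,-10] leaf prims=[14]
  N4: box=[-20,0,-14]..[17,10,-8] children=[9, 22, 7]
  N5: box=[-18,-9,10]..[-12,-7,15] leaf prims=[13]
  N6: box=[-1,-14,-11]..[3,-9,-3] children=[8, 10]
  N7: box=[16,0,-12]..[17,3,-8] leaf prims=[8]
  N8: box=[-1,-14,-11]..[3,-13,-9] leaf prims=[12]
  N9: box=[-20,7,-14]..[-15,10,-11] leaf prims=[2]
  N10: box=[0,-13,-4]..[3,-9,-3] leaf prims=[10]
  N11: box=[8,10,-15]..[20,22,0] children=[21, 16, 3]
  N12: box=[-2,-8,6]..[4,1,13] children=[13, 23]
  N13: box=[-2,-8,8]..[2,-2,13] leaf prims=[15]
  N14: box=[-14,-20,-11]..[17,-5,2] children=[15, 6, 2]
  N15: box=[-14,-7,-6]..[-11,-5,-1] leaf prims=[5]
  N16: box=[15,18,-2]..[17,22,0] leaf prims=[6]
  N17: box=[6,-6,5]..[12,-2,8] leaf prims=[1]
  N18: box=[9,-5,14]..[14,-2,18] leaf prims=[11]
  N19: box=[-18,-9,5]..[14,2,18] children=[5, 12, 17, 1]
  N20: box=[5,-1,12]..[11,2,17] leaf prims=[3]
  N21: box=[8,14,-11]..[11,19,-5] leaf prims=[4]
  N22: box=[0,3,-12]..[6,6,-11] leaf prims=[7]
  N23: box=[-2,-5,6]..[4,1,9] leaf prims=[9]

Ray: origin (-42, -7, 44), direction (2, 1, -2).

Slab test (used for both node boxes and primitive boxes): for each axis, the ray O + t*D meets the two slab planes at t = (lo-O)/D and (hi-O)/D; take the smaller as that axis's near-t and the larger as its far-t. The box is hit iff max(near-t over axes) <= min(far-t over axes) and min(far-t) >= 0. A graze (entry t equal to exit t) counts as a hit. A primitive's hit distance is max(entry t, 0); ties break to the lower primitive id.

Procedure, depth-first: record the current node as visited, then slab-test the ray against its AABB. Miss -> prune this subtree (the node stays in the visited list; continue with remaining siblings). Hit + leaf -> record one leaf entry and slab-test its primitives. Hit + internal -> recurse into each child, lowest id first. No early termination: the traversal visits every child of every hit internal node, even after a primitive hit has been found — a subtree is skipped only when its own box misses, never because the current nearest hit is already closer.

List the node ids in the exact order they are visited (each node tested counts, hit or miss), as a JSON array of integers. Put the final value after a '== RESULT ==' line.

Traverse from the root:
N0 x:[11,31] y:[-13,29] z:[13,59/2] -> hit [13,29], descend [4, 11, 14, 19]
  N4 x:[11,59/2] y:[7,17] z:[26,29] -> miss, prune
  N11 x:[25,31] y:[17,29] z:[22,59/2] -> hit [25,29], descend [3, 16, 21]
    N3 x:[29,31] y:[17,19] z:[27,59/2] -> miss, prune
    N16 x:[57/2,59/2] y:[25,29] z:[22,23] -> miss, prune
    N21 x:[25,53/2] y:[21,26] z:[49/2,55/2] -> hit [25,26] leaf, test {P4@t=25}
  N14 x:[14,59/2] y:[-13,2] z:[21,55/2] -> miss, prune
  N19 x:[12,28] y:[-2,9] z:[13,39/2] -> miss, prune

Summary -> nodes [0, 4, 11, 3, 16, 21, 14, 19]; box-tests=8; leaf-entries=1; first=P4

== RESULT ==
[0, 4, 11, 3, 16, 21, 14, 19]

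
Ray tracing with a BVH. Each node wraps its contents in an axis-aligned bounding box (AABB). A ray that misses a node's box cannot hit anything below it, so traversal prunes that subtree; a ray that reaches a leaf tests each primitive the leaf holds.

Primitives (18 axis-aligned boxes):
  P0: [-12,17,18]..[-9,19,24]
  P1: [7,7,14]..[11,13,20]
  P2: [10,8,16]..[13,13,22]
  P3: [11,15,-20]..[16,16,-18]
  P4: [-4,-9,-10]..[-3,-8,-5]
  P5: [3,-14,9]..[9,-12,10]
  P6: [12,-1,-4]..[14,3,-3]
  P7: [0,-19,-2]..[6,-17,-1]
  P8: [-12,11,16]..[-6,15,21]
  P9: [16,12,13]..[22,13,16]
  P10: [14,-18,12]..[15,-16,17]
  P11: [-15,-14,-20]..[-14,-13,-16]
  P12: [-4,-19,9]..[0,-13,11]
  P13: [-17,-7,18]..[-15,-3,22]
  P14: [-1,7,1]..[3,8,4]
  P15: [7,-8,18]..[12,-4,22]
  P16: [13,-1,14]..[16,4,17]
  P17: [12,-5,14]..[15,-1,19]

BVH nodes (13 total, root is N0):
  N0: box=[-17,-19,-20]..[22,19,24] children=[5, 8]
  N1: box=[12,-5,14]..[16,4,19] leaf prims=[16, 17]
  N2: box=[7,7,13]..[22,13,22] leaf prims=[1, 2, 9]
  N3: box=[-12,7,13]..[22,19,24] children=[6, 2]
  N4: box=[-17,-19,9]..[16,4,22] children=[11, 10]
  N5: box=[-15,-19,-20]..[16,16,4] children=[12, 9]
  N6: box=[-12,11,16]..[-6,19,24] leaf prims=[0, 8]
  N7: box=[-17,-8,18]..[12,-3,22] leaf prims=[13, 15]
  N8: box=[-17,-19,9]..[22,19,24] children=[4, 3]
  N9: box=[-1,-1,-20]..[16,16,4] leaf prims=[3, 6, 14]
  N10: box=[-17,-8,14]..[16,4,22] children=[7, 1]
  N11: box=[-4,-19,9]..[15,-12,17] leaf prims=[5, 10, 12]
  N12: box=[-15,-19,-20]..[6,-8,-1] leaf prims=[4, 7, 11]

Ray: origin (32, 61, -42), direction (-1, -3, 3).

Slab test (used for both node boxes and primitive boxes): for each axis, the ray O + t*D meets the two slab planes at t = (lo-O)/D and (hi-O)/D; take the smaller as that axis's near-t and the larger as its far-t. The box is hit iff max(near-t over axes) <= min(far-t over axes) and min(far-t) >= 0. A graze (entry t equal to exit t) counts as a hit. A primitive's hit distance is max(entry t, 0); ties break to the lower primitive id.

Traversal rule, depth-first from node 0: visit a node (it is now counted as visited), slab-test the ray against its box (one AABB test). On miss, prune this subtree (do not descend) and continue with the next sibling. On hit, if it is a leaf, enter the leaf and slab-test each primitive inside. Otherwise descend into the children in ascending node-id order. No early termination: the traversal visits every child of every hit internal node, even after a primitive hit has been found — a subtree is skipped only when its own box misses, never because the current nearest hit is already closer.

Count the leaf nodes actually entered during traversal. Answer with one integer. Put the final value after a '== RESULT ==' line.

Traverse from the root:
N0 x:[10,49] y:[14,80/3] z:[22/3,22] -> hit [14,22], descend [5, 8]
  N5 x:[16,47] y:[15,80/3] z:[22/3,46/3] -> miss, prune
  N8 x:[10,49] y:[14,80/3] z:[17,22] -> hit [17,22], descend [3, 4]
    N3 x:[10,44] y:[14,18] z:[55/3,22] -> miss, prune
    N4 x:[16,49] y:[19,80/3] z:[17,64/3] -> hit [19,64/3], descend [10, 11]
      N10 x:[16,49] y:[19,23] z:[56/3,64/3] -> hit [19,64/3], descend [1, 7]
        N1 x:[16,20] y:[19,22] z:[56/3,61/3] -> hit [19,20] leaf, test {P16@t=19, P17(miss)}
        N7 x:[20,49] y:[64/3,23] z:[20,64/3] -> hit [64/3,64/3] leaf, test {P13(miss), P15(miss)}
      N11 x:[17,36] y:[73/3,80/3] z:[17,59/3] -> miss, prune

Visited [0, 5, 8, 3, 4, 10, 1, 7, 11]. Tests: 9 box, 2 leaf. Nearest: P16.

== RESULT ==
2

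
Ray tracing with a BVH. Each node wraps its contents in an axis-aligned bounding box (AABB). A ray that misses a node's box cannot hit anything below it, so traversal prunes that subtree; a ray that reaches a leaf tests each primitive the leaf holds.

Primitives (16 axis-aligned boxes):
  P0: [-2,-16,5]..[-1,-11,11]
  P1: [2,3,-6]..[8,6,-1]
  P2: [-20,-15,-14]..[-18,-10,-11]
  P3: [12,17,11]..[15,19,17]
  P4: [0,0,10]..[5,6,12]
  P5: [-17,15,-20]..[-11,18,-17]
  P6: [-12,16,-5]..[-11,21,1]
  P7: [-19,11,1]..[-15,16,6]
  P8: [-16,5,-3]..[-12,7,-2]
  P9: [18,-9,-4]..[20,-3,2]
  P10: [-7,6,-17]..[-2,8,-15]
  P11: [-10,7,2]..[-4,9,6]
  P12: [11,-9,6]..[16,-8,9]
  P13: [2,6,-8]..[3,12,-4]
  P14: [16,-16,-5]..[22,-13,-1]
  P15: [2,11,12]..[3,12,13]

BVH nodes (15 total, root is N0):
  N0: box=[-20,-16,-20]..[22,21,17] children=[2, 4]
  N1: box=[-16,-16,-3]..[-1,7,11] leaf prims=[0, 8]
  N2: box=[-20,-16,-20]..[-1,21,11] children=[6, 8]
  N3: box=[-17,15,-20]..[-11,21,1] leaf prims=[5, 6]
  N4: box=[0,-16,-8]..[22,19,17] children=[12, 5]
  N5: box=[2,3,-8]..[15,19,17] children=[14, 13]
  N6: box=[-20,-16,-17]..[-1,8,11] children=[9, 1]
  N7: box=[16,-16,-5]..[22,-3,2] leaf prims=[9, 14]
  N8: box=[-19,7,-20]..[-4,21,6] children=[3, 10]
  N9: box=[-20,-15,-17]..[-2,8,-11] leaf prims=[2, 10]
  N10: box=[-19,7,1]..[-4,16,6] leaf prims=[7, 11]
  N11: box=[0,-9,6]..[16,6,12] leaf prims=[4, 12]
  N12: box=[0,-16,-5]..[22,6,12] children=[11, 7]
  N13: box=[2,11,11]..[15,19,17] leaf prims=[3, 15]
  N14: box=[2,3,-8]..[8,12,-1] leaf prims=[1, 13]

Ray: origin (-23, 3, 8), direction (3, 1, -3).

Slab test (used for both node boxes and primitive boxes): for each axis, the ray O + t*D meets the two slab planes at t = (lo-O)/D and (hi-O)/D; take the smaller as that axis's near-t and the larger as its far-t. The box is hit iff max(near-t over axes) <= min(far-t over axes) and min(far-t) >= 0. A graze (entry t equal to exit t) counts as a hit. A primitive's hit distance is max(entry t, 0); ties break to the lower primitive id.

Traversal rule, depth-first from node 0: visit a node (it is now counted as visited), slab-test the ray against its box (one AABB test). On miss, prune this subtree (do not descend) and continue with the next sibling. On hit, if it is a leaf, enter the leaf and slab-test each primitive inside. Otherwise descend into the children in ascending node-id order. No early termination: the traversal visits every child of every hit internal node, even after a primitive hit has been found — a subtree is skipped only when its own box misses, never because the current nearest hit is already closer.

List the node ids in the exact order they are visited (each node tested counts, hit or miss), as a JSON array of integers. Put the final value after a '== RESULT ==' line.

Walk:
N0 x:[1,15] y:[-19,18] z:[-3,28/3] -> hit [1,28/3], descend [2, 4]
  N2 x:[1,22/3] y:[-19,18] z:[-1,28/3] -> hit [1,22/3], descend [6, 8]
    N6 x:[1,22/3] y:[-19,5] z:[-1,25/3] -> hit [1,5], descend [1, 9]
      N1 x:[7/3,22/3] y:[-19,4] z:[-1,11/3] -> hit [7/3,11/3] leaf, test {P0(miss), P8@t=10/3}
      N9 x:[1,7] y:[-18,5] z:[19/3,25/3] -> miss, prune
    N8 x:[4/3,19/3] y:[4,18] z:[2/3,28/3] -> hit [4,19/3], descend [3, 10]
      N3 x:[2,4] y:[12,18] z:[7/3,28/3] -> miss, prune
      N10 x:[4/3,19/3] y:[4,13] z:[2/3,7/3] -> miss, prune
  N4 x:[23/3,15] y:[-19,16] z:[-3,16/3] -> miss, prune

9 AABB tests over nodes [0, 2, 6, 1, 9, 8, 3, 10, 4]; 1 leaf entered; closest P8.

== RESULT ==
[0, 2, 6, 1, 9, 8, 3, 10, 4]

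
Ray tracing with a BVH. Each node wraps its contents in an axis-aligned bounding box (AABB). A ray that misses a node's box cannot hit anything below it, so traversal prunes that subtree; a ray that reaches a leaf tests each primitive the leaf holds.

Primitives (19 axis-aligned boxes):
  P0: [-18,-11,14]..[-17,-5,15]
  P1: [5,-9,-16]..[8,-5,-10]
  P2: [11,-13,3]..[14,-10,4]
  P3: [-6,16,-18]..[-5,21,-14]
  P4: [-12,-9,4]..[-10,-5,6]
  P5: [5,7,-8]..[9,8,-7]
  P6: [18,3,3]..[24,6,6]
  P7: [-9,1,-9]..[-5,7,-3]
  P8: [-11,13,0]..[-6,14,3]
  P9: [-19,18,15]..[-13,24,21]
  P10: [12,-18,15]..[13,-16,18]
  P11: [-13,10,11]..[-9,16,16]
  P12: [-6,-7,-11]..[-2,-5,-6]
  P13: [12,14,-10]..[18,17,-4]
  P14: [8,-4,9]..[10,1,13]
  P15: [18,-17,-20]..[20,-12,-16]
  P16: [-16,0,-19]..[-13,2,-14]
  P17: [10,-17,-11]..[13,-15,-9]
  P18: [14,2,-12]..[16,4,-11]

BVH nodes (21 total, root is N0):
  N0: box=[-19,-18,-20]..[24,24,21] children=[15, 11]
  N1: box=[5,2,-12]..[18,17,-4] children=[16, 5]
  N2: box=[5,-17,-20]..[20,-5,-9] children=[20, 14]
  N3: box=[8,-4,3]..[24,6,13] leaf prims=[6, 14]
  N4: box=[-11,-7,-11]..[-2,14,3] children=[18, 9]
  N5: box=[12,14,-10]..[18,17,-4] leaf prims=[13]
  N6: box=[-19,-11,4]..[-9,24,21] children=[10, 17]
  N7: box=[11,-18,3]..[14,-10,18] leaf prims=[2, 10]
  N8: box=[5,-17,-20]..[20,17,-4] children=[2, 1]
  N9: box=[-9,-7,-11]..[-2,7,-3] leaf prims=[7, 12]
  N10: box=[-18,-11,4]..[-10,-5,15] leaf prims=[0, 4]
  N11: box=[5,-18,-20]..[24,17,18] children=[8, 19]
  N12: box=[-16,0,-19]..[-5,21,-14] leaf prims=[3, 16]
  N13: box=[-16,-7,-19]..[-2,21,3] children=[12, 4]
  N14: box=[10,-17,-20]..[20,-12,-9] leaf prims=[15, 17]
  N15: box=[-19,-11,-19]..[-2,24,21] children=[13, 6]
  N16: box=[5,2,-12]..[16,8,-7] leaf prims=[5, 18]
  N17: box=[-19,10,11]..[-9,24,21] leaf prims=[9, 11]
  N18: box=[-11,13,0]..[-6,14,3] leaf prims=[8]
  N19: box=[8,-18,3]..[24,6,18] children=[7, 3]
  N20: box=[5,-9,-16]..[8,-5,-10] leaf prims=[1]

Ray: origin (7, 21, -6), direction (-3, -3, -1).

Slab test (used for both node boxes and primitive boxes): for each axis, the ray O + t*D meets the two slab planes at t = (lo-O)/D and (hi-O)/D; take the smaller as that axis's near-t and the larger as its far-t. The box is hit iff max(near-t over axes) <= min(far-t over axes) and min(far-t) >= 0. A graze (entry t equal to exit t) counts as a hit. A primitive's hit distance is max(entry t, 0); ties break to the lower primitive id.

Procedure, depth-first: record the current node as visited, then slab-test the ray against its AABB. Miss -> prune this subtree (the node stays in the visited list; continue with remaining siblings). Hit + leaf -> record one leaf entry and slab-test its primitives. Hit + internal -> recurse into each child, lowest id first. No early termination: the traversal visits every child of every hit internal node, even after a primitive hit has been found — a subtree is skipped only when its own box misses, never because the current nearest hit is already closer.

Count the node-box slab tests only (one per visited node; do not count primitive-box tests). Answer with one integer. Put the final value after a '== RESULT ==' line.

Walk:
N0 x:[-17/3,26/3] y:[-1,13] z:[-27,14] -> hit [-1,26/3], descend [11, 15]
  N11 x:[-17/3,2/3] y:[4/3,13] z:[-24,14] -> miss, prune
  N15 x:[3,26/3] y:[-1,32/3] z:[-27,13] -> hit [3,26/3], descend [6, 13]
    N6 x:[16/3,26/3] y:[-1,32/3] z:[-27,-10] -> miss, prune
    N13 x:[3,23/3] y:[0,28/3] z:[-9,13] -> hit [3,23/3], descend [4, 12]
      N4 x:[3,6] y:[7/3,28/3] z:[-9,5] -> hit [3,5], descend [9, 18]
        N9 x:[3,16/3] y:[14/3,28/3] z:[-3,5] -> hit [14/3,5] leaf, test {P7(miss), P12(miss)}
        N18 x:[13/3,6] y:[7/3,8/3] z:[-9,-6] -> miss, prune
      N12 x:[4,23/3] y:[0,7] z:[8,13] -> miss, prune

order=[0, 11, 15, 6, 13, 4, 9, 18, 12]  |boxes|=9  |leaves|=1  hit=miss

== RESULT ==
9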